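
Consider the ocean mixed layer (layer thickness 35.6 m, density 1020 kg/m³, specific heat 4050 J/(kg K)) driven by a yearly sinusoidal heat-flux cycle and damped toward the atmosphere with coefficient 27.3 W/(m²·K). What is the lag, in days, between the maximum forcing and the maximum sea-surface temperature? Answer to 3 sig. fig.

47.7 days

Areal heat capacity C = ρ c_p D = 1020 × 4050 × 35.6 = 1.47×10^8 J/(m^2 K).
ω = 2π / 3.15×10^7 s = 1.99×10^-7 s⁻¹.
Phase lag φ = arctan(Cω/λ) = arctan(29.3/27.3) = 0.821 rad.
Time lag = φ / ω = 0.821 / 1.99×10^-7 = 4.12×10^6 s = 47.7 days.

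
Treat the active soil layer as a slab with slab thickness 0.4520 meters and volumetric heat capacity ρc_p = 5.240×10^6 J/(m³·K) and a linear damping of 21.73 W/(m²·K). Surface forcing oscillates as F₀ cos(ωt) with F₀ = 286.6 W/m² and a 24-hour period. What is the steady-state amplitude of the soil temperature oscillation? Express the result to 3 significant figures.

1.65 K

Areal heat capacity C = ρc_p × D = 5.240×10^6 × 0.4520 = 2.37×10^6 J/(m^2 K).
Angular frequency ω = 2π / T = 2π / 86400 s = 7.27×10^-5 s⁻¹.
√((Cω)² + λ²) = √((172)² + 21.73²) = 174 W/(m²·K).
Amplitude A = F₀ / √((Cω)²+λ²) = 286.6 / 174 = 1.65 K.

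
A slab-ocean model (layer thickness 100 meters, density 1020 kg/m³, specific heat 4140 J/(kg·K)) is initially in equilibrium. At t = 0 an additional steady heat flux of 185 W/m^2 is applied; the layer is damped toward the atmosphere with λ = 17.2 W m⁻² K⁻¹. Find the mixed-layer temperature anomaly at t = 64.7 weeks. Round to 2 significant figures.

Areal heat capacity C = ρ c_p D = 1020 × 4140 × 100 = 4.22×10^8 J m⁻² K⁻¹.
τ = C / λ = 4.22×10^8 / 17.2 = 2.46×10^7 s.
Equilibrium anomaly ΔT_eq = F / λ = 185 / 17.2 = 10.8 K.
t = 64.7 weeks = 3.91×10^7 s, so t/τ = 1.59.
ΔT(t) = ΔT_eq (1 − e^(−t/τ)) = 10.8 × (1 − e^−1.59) = 8.57 K.

8.6 K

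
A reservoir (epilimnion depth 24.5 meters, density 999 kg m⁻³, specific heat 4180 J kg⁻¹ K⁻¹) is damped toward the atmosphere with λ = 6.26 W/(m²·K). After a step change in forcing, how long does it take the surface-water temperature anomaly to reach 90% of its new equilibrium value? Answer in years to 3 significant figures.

Areal heat capacity C = ρ c_p D = 999 × 4180 × 24.5 = 1.02×10^8 J m⁻² K⁻¹.
τ = C / λ = 1.02×10^8 / 6.26 = 1.63×10^7 s.
Fraction reached: 1 − e^(−t/τ) = 0.90 ⇒ t = −τ ln(1 − 0.90) = τ × 2.30.
t = 3.76×10^7 s = 1.19 years.

1.19 years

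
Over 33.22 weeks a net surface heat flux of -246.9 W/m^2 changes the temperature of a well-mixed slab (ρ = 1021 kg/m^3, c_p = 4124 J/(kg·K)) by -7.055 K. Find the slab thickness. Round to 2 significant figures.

Heat input Q = F Δt = -246.9 × 2.01×10^7 s = -4.96×10^9 J/m².
Required areal heat capacity C = Q / ΔT = 7.03×10^8 J/(m²·K).
Depth D = C / (ρ c_p) = 7.03×10^8 / (1021 × 4124) = 167 m.

170 m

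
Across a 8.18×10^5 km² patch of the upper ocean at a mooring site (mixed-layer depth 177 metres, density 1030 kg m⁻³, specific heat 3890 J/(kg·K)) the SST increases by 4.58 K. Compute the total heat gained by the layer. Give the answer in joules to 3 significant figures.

2.66×10^21 J

Areal heat capacity C = ρ c_p D = 1030 × 3890 × 177 = 7.09×10^8 J m⁻² K⁻¹.
Heat per unit area: q = C ΔT = 7.09×10^8 × 4.58 = 3.25×10^9 J/m².
Total heat: Q = q × A = 3.25×10^9 × (8.18×10^5 × 10⁶ m²) = 2.66×10^21 J.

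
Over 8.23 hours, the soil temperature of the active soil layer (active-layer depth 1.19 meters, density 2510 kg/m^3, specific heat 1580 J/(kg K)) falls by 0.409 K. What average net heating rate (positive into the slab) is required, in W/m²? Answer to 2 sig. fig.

-65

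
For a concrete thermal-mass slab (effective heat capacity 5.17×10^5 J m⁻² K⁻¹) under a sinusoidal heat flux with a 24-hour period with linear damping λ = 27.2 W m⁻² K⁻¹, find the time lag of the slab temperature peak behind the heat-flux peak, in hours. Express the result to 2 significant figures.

3.6 hours

Areal heat capacity C = 5.17×10^5 J m⁻² K⁻¹ (given).
ω = 2π / 86400 s = 7.27×10^-5 s⁻¹.
Phase lag φ = arctan(Cω/λ) = arctan(37.6/27.2) = 0.945 rad.
Time lag = φ / ω = 0.945 / 7.27×10^-5 = 13000 s = 3.61 hours.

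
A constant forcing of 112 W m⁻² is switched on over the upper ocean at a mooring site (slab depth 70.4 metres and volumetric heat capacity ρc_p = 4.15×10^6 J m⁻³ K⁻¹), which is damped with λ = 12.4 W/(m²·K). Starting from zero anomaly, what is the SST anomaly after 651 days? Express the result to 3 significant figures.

Areal heat capacity C = ρc_p × D = 4.15×10^6 × 70.4 = 2.92×10^8 J/(m²·K).
τ = C / λ = 2.92×10^8 / 12.4 = 2.36×10^7 s.
Equilibrium anomaly ΔT_eq = F / λ = 112 / 12.4 = 9.03 K.
t = 651 days = 5.62×10^7 s, so t/τ = 2.39.
ΔT(t) = ΔT_eq (1 − e^(−t/τ)) = 9.03 × (1 − e^−2.39) = 8.20 K.

8.20 K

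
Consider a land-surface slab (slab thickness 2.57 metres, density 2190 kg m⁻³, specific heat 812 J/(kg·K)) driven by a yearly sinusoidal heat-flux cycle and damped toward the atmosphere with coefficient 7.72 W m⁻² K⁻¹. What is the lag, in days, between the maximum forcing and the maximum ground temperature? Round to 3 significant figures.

Areal heat capacity C = ρ c_p D = 2190 × 812 × 2.57 = 4.57×10^6 J/(m^2 K).
ω = 2π / 3.15×10^7 s = 1.99×10^-7 s⁻¹.
Phase lag φ = arctan(Cω/λ) = arctan(0.911/7.72) = 0.117 rad.
Time lag = φ / ω = 0.117 / 1.99×10^-7 = 5.89×10^5 s = 6.82 days.

6.82 days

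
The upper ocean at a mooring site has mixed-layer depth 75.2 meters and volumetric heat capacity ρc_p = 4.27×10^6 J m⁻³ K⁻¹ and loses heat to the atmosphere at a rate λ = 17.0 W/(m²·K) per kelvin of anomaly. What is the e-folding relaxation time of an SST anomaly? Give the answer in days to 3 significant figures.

Areal heat capacity C = ρc_p × D = 4.27×10^6 × 75.2 = 3.21×10^8 J m⁻² K⁻¹.
Relaxation time τ = C / λ = 3.21×10^8 / 17.0 = 1.89×10^7 s.
In days: 1.89×10^7 s / (86400 s/day) = 219 days.

219 days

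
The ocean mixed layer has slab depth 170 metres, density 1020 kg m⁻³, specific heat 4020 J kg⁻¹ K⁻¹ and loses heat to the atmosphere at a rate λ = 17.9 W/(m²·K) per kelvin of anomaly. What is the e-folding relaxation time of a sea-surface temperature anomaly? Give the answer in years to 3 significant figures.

1.23 years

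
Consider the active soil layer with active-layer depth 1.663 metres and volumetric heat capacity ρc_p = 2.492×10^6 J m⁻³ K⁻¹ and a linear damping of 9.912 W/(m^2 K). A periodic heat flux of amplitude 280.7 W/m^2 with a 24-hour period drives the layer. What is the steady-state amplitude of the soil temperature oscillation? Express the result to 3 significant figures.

0.931 K

Areal heat capacity C = ρc_p × D = 2.492×10^6 × 1.663 = 4.14×10^6 J/(m²·K).
Angular frequency ω = 2π / T = 2π / 86400 s = 7.27×10^-5 s⁻¹.
√((Cω)² + λ²) = √((301)² + 9.912²) = 302 W/(m²·K).
Amplitude A = F₀ / √((Cω)²+λ²) = 280.7 / 302 = 0.931 K.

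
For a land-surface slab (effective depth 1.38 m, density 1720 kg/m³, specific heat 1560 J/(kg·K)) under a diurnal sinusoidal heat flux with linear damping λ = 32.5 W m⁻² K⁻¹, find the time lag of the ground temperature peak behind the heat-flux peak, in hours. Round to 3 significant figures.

5.54 hours

Areal heat capacity C = ρ c_p D = 1720 × 1560 × 1.38 = 3.70×10^6 J/(m²·K).
ω = 2π / 86400 s = 7.27×10^-5 s⁻¹.
Phase lag φ = arctan(Cω/λ) = arctan(269/32.5) = 1.45 rad.
Time lag = φ / ω = 1.45 / 7.27×10^-5 = 19900 s = 5.54 hours.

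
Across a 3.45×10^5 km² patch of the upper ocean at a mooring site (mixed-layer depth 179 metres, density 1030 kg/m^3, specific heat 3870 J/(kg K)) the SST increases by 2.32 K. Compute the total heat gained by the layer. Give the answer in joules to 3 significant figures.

5.71×10^20 J

Areal heat capacity C = ρ c_p D = 1030 × 3870 × 179 = 7.14×10^8 J/(m²·K).
Heat per unit area: q = C ΔT = 7.14×10^8 × 2.32 = 1.66×10^9 J/m².
Total heat: Q = q × A = 1.66×10^9 × (3.45×10^5 × 10⁶ m²) = 5.71×10^20 J.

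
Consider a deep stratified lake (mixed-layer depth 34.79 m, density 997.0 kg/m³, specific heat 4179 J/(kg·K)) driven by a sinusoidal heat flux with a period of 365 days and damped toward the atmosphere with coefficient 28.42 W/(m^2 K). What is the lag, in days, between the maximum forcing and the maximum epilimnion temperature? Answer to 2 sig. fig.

Areal heat capacity C = ρ c_p D = 997.0 × 4179 × 34.79 = 1.45×10^8 J m⁻² K⁻¹.
ω = 2π / 3.15×10^7 s = 1.99×10^-7 s⁻¹.
Phase lag φ = arctan(Cω/λ) = arctan(28.9/28.42) = 0.793 rad.
Time lag = φ / ω = 0.793 / 1.99×10^-7 = 3.98×10^6 s = 46.1 days.

46 days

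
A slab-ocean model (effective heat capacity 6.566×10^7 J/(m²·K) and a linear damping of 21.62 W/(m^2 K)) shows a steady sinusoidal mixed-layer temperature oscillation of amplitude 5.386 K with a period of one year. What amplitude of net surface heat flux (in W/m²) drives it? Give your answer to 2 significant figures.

Areal heat capacity C = 6.566×10^7 J/(m²·K) (given).
ω = 2π / 3.15×10^7 s = 1.99×10^-7 s⁻¹.
√((Cω)² + λ²) = √((13.1)² + 21.62²) = 25.3 W/(m²·K).
F₀ = A × √((Cω)²+λ²) = 5.386 × 25.3 = 136 W/m².

140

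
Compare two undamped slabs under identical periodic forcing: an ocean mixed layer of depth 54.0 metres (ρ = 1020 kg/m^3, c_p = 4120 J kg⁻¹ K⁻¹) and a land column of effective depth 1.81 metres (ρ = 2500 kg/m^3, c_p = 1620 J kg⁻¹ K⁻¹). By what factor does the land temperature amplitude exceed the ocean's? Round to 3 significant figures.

C_ocean = 1020 × 4120 × 54.0 = 2.27×10^8 J/(m²·K).
C_land = 2500 × 1620 × 1.81 = 7.33×10^6 J/(m²·K).
Undamped amplitude ∝ 1/C, so A_land/A_ocean = C_ocean/C_land = 31.0.

31.0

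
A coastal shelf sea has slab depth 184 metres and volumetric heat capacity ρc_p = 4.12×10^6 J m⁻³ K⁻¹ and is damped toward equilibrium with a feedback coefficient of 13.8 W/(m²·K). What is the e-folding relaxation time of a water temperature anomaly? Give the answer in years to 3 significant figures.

1.74 years

Areal heat capacity C = ρc_p × D = 4.12×10^6 × 184 = 7.58×10^8 J/(m²·K).
Relaxation time τ = C / λ = 7.58×10^8 / 13.8 = 5.49×10^7 s.
In years: 5.49×10^7 s / (3.156×10^7 s/year) = 1.74 years.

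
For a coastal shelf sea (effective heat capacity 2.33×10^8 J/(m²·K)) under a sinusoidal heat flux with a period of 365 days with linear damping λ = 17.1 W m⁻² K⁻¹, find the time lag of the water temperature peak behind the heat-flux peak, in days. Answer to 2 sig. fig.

Areal heat capacity C = 2.33×10^8 J/(m²·K) (given).
ω = 2π / 3.15×10^7 s = 1.99×10^-7 s⁻¹.
Phase lag φ = arctan(Cω/λ) = arctan(46.4/17.1) = 1.22 rad.
Time lag = φ / ω = 1.22 / 1.99×10^-7 = 6.11×10^6 s = 70.7 days.

71 days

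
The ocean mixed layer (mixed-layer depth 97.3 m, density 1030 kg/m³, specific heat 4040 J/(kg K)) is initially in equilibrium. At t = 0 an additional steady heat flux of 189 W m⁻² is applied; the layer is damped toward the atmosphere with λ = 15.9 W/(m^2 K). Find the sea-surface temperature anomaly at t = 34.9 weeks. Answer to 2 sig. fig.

Areal heat capacity C = ρ c_p D = 1030 × 4040 × 97.3 = 4.05×10^8 J/(m^2 K).
τ = C / λ = 4.05×10^8 / 15.9 = 2.55×10^7 s.
Equilibrium anomaly ΔT_eq = F / λ = 189 / 15.9 = 11.9 K.
t = 34.9 weeks = 2.11×10^7 s, so t/τ = 0.829.
ΔT(t) = ΔT_eq (1 − e^(−t/τ)) = 11.9 × (1 − e^−0.829) = 6.70 K.

6.7 K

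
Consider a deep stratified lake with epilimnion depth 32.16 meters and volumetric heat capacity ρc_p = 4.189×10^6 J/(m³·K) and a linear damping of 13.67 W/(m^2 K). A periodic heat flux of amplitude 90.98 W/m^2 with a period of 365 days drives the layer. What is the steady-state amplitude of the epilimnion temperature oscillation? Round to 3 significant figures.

3.02 K

Areal heat capacity C = ρc_p × D = 4.189×10^6 × 32.16 = 1.35×10^8 J m⁻² K⁻¹.
Angular frequency ω = 2π / T = 2π / 3.15×10^7 s = 1.99×10^-7 s⁻¹.
√((Cω)² + λ²) = √((26.8)² + 13.67²) = 30.1 W/(m²·K).
Amplitude A = F₀ / √((Cω)²+λ²) = 90.98 / 30.1 = 3.02 K.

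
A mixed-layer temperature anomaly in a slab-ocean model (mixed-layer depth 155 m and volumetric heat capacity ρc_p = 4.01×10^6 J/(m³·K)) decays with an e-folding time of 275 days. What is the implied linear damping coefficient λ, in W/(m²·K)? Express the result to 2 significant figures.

26

Areal heat capacity C = ρc_p × D = 4.01×10^6 × 155 = 6.22×10^8 J/(m²·K).
τ = 275 days = 2.38×10^7 s.
λ = C / τ = 6.22×10^8 / 2.38×10^7 = 26.2 W/(m²·K).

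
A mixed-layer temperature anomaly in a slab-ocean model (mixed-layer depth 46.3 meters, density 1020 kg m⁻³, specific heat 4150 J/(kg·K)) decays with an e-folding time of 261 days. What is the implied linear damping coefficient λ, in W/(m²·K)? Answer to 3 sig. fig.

8.69

Areal heat capacity C = ρ c_p D = 1020 × 4150 × 46.3 = 1.96×10^8 J/(m^2 K).
τ = 261 days = 2.26×10^7 s.
λ = C / τ = 1.96×10^8 / 2.26×10^7 = 8.69 W/(m²·K).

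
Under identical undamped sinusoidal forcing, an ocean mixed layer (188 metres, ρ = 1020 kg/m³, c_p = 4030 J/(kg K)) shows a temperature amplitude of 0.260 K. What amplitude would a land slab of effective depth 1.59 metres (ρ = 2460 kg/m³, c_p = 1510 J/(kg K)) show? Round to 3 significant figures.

34.0 K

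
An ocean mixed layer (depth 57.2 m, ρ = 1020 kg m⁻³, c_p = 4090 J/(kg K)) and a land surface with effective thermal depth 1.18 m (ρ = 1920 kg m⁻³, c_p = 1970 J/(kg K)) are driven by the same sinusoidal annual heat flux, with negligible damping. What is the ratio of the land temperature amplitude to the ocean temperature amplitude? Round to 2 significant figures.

C_ocean = 1020 × 4090 × 57.2 = 2.39×10^8 J/(m²·K).
C_land = 1920 × 1970 × 1.18 = 4.46×10^6 J/(m²·K).
Undamped amplitude ∝ 1/C, so A_land/A_ocean = C_ocean/C_land = 53.5.

53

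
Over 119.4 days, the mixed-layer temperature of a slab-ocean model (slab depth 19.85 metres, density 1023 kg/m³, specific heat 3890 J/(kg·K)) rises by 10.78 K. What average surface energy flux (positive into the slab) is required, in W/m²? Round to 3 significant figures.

Areal heat capacity C = ρ c_p D = 1023 × 3890 × 19.85 = 7.90×10^7 J/(m²·K).
Required heat per unit area: Q = C ΔT = 7.90×10^7 × 10.78 = 8.52×10^8 J/m².
Flux F = Q / Δt = 8.52×10^8 / 1.03×10^7 s = 82.5 W/m².

82.5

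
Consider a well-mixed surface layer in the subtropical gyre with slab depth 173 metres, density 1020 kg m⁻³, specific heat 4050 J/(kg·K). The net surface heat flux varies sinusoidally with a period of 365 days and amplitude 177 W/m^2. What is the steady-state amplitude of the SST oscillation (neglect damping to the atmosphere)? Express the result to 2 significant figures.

Areal heat capacity C = ρ c_p D = 1020 × 4050 × 173 = 7.15×10^8 J/(m²·K).
Angular frequency ω = 2π / T = 2π / 3.15×10^7 s = 1.99×10^-7 s⁻¹.
Cω = 7.15×10^8 × 1.99×10^-7 = 142 W/(m²·K).
Amplitude A = F₀ / (Cω) = 177 / 142 = 1.24 K.

1.2 K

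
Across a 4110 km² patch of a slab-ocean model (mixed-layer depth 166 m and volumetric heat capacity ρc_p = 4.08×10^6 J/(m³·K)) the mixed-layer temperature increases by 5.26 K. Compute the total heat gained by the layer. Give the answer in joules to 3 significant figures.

Areal heat capacity C = ρc_p × D = 4.08×10^6 × 166 = 6.77×10^8 J/(m^2 K).
Heat per unit area: q = C ΔT = 6.77×10^8 × 5.26 = 3.56×10^9 J/m².
Total heat: Q = q × A = 3.56×10^9 × (4110 × 10⁶ m²) = 1.46×10^19 J.

1.46×10^19 J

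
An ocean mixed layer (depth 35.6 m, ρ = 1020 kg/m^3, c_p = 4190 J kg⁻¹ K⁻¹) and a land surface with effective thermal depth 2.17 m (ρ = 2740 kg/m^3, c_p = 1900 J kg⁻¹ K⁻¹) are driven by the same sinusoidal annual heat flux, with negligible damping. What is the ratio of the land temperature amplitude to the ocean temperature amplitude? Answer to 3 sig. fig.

C_ocean = 1020 × 4190 × 35.6 = 1.52×10^8 J/(m²·K).
C_land = 2740 × 1900 × 2.17 = 1.13×10^7 J/(m²·K).
Undamped amplitude ∝ 1/C, so A_land/A_ocean = C_ocean/C_land = 13.5.

13.5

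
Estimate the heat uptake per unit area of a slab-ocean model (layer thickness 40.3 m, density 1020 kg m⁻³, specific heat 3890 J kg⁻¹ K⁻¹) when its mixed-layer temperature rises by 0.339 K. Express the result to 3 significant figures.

Areal heat capacity C = ρ c_p D = 1020 × 3890 × 40.3 = 1.60×10^8 J/(m^2 K).
ΔQ = C ΔT = 1.60×10^8 × 0.339 = 5.42×10^7 J/m².

5.42×10^7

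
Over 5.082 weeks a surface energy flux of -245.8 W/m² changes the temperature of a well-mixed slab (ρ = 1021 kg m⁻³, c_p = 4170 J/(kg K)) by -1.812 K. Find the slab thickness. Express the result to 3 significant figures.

Heat input Q = F Δt = -245.8 × 3.07×10^6 s = -7.55×10^8 J/m².
Required areal heat capacity C = Q / ΔT = 4.17×10^8 J/(m²·K).
Depth D = C / (ρ c_p) = 4.17×10^8 / (1021 × 4170) = 97.9 m.

97.9 m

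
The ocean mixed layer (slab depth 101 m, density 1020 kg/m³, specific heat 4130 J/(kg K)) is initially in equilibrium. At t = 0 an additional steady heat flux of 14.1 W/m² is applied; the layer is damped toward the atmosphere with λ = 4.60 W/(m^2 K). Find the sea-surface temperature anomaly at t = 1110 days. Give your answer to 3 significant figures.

Areal heat capacity C = ρ c_p D = 1020 × 4130 × 101 = 4.25×10^8 J/(m^2 K).
τ = C / λ = 4.25×10^8 / 4.60 = 9.25×10^7 s.
Equilibrium anomaly ΔT_eq = F / λ = 14.1 / 4.60 = 3.07 K.
t = 1110 days = 9.59×10^7 s, so t/τ = 1.04.
ΔT(t) = ΔT_eq (1 − e^(−t/τ)) = 3.07 × (1 − e^−1.04) = 1.98 K.

1.98 K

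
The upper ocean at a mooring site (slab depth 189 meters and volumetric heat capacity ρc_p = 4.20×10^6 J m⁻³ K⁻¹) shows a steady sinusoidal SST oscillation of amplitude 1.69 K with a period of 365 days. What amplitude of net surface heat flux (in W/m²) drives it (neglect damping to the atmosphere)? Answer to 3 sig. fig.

Areal heat capacity C = ρc_p × D = 4.20×10^6 × 189 = 7.94×10^8 J/(m²·K).
ω = 2π / 3.15×10^7 s = 1.99×10^-7 s⁻¹.
Cω = 7.94×10^8 × 1.99×10^-7 = 158 W/(m²·K).
F₀ = A × Cω = 1.69 × 158 = 267 W/m².

267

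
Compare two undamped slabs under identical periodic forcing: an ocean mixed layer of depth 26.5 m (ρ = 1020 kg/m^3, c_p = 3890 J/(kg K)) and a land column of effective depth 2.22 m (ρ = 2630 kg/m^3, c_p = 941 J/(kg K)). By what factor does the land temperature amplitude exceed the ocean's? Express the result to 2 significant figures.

19

C_ocean = 1020 × 3890 × 26.5 = 1.05×10^8 J/(m²·K).
C_land = 2630 × 941 × 2.22 = 5.49×10^6 J/(m²·K).
Undamped amplitude ∝ 1/C, so A_land/A_ocean = C_ocean/C_land = 19.1.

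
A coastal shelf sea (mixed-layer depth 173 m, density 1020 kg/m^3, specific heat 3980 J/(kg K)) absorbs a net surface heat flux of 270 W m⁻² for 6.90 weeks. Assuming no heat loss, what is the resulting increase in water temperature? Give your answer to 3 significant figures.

1.60 K

Areal heat capacity C = ρ c_p D = 1020 × 3980 × 173 = 7.02×10^8 J/(m²·K).
Net heat input Q = F Δt = 270 × (6.90 weeks × 6.048×10^5 s/week) = 1.13×10^9 J/m².
ΔT = Q / C = 1.13×10^9 / 7.02×10^8 = 1.60 K.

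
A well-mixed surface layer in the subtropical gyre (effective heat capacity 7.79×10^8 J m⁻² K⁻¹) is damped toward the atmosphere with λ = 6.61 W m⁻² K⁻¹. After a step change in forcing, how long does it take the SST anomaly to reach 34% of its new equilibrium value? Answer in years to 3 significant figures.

1.55 years

Areal heat capacity C = 7.79×10^8 J m⁻² K⁻¹ (given).
τ = C / λ = 7.79×10^8 / 6.61 = 1.18×10^8 s.
Fraction reached: 1 − e^(−t/τ) = 0.34 ⇒ t = −τ ln(1 − 0.34) = τ × 0.416.
t = 4.90×10^7 s = 1.55 years.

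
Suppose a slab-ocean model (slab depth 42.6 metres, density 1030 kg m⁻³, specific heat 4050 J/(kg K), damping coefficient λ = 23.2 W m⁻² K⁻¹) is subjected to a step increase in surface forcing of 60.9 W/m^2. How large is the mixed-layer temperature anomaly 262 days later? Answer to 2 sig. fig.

2.5 K

Areal heat capacity C = ρ c_p D = 1030 × 4050 × 42.6 = 1.78×10^8 J/(m^2 K).
τ = C / λ = 1.78×10^8 / 23.2 = 7.66×10^6 s.
Equilibrium anomaly ΔT_eq = F / λ = 60.9 / 23.2 = 2.62 K.
t = 262 days = 2.26×10^7 s, so t/τ = 2.96.
ΔT(t) = ΔT_eq (1 − e^(−t/τ)) = 2.62 × (1 − e^−2.96) = 2.49 K.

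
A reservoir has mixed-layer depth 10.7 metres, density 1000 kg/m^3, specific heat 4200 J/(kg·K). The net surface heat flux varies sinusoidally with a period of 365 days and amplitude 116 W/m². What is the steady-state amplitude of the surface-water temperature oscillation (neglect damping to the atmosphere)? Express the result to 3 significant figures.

13.0 K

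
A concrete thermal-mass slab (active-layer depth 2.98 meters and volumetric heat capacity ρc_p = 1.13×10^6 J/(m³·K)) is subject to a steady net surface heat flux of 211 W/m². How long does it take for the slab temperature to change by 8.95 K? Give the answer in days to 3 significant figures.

1.65 days

Areal heat capacity C = ρc_p × D = 1.13×10^6 × 2.98 = 3.37×10^6 J/(m²·K).
Time required: Δt = C ΔT / F = 3.37×10^6 × 8.95 / 211 = 1.43×10^5 s.
In days: 1.43×10^5 s / (86400 s/day) = 1.65 days.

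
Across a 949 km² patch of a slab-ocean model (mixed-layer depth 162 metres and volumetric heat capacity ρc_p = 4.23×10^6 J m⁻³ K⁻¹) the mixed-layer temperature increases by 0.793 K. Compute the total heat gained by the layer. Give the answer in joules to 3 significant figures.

Areal heat capacity C = ρc_p × D = 4.23×10^6 × 162 = 6.85×10^8 J/(m²·K).
Heat per unit area: q = C ΔT = 6.85×10^8 × 0.793 = 5.43×10^8 J/m².
Total heat: Q = q × A = 5.43×10^8 × (949 × 10⁶ m²) = 5.16×10^17 J.

5.16×10^17 J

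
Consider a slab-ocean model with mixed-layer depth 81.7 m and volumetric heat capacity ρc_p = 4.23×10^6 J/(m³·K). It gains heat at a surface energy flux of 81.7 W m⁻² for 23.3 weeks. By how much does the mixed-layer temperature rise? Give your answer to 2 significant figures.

Areal heat capacity C = ρc_p × D = 4.23×10^6 × 81.7 = 3.46×10^8 J/(m^2 K).
Net heat input Q = F Δt = 81.7 × (23.3 weeks × 6.048×10^5 s/week) = 1.15×10^9 J/m².
ΔT = Q / C = 1.15×10^9 / 3.46×10^8 = 3.33 K.

3.3 K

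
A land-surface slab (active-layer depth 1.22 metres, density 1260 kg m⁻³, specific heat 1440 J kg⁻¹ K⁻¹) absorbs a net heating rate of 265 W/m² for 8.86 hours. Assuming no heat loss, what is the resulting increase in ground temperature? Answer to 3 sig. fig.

Areal heat capacity C = ρ c_p D = 1260 × 1440 × 1.22 = 2.21×10^6 J/(m^2 K).
Net heat input Q = F Δt = 265 × (8.86 hours × 3600 s/hour) = 8.45×10^6 J/m².
ΔT = Q / C = 8.45×10^6 / 2.21×10^6 = 3.82 K.

3.82 K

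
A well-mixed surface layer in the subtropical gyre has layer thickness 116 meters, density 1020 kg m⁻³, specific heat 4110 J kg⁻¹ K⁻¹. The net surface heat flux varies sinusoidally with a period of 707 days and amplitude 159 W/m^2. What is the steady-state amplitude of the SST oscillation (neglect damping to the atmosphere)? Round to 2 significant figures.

3.2 K

Areal heat capacity C = ρ c_p D = 1020 × 4110 × 116 = 4.86×10^8 J/(m²·K).
Angular frequency ω = 2π / T = 2π / 6.11×10^7 s = 1.03×10^-7 s⁻¹.
Cω = 4.86×10^8 × 1.03×10^-7 = 50.0 W/(m²·K).
Amplitude A = F₀ / (Cω) = 159 / 50.0 = 3.18 K.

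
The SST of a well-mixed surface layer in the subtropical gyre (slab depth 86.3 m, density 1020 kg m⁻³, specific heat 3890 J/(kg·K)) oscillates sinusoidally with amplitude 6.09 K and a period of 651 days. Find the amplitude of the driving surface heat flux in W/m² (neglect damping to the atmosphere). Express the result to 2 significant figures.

230

Areal heat capacity C = ρ c_p D = 1020 × 3890 × 86.3 = 3.42×10^8 J/(m^2 K).
ω = 2π / 5.62×10^7 s = 1.12×10^-7 s⁻¹.
Cω = 3.42×10^8 × 1.12×10^-7 = 38.3 W/(m²·K).
F₀ = A × Cω = 6.09 × 38.3 = 233 W/m².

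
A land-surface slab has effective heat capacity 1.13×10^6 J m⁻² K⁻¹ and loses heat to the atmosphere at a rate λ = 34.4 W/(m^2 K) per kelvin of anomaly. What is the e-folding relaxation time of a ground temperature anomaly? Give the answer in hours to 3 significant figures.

Areal heat capacity C = 1.13×10^6 J m⁻² K⁻¹ (given).
Relaxation time τ = C / λ = 1.13×10^6 / 34.4 = 32800 s.
In hours: 32800 s / (3600 s/hour) = 9.12 hours.

9.12 hours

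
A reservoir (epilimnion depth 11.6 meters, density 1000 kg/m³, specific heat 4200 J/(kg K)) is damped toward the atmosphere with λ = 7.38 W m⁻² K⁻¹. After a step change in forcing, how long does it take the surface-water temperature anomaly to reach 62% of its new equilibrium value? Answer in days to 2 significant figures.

74 days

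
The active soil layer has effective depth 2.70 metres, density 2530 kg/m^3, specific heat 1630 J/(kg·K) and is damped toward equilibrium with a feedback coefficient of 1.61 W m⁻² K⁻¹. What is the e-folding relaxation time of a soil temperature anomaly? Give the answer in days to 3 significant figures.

Areal heat capacity C = ρ c_p D = 2530 × 1630 × 2.70 = 1.11×10^7 J/(m²·K).
Relaxation time τ = C / λ = 1.11×10^7 / 1.61 = 6.92×10^6 s.
In days: 6.92×10^6 s / (86400 s/day) = 80.0 days.

80.0 days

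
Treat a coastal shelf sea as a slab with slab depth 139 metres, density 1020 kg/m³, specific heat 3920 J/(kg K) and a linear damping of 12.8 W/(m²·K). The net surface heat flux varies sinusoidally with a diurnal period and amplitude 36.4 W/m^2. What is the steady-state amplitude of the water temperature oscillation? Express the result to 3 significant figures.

9.01×10^-4 K

Areal heat capacity C = ρ c_p D = 1020 × 3920 × 139 = 5.56×10^8 J/(m²·K).
Angular frequency ω = 2π / T = 2π / 86400 s = 7.27×10^-5 s⁻¹.
√((Cω)² + λ²) = √((40400)² + 12.8²) = 40400 W/(m²·K).
Amplitude A = F₀ / √((Cω)²+λ²) = 36.4 / 40400 = 9.01×10^-4 K.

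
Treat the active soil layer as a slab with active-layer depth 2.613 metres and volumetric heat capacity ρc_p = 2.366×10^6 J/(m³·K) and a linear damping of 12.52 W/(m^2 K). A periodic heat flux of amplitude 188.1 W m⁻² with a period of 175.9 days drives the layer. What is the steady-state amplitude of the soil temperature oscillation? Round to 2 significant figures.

Areal heat capacity C = ρc_p × D = 2.366×10^6 × 2.613 = 6.18×10^6 J m⁻² K⁻¹.
Angular frequency ω = 2π / T = 2π / 1.52×10^7 s = 4.13×10^-7 s⁻¹.
√((Cω)² + λ²) = √((2.56)² + 12.52²) = 12.8 W/(m²·K).
Amplitude A = F₀ / √((Cω)²+λ²) = 188.1 / 12.8 = 14.7 K.

15 K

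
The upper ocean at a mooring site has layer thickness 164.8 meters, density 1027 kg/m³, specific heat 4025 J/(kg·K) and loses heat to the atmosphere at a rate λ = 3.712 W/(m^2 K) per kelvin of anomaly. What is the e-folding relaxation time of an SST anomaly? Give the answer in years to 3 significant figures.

Areal heat capacity C = ρ c_p D = 1027 × 4025 × 164.8 = 6.81×10^8 J/(m^2 K).
Relaxation time τ = C / λ = 6.81×10^8 / 3.712 = 1.84×10^8 s.
In years: 1.84×10^8 s / (3.156×10^7 s/year) = 5.82 years.

5.82 years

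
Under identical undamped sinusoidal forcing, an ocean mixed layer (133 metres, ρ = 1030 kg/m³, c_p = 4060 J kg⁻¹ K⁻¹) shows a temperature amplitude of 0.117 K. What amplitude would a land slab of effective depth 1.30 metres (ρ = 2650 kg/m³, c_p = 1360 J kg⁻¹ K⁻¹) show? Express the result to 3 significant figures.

13.9 K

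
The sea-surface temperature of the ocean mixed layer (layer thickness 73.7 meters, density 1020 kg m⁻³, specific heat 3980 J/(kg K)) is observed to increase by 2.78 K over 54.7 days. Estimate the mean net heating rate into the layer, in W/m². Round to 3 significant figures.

176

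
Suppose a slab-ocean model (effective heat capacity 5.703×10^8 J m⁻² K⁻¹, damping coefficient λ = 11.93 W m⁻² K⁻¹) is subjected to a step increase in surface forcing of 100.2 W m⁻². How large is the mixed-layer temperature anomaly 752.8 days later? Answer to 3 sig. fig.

Areal heat capacity C = 5.703×10^8 J m⁻² K⁻¹ (given).
τ = C / λ = 5.70×10^8 / 11.93 = 4.78×10^7 s.
Equilibrium anomaly ΔT_eq = F / λ = 100.2 / 11.93 = 8.40 K.
t = 752.8 days = 6.50×10^7 s, so t/τ = 1.36.
ΔT(t) = ΔT_eq (1 − e^(−t/τ)) = 8.40 × (1 − e^−1.36) = 6.24 K.

6.24 K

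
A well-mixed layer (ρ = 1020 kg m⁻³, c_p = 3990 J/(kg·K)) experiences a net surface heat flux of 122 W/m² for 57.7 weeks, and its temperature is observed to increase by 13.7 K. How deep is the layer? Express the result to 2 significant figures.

76 m

Heat input Q = F Δt = 122 × 3.49×10^7 s = 4.26×10^9 J/m².
Required areal heat capacity C = Q / ΔT = 3.11×10^8 J/(m²·K).
Depth D = C / (ρ c_p) = 3.11×10^8 / (1020 × 3990) = 76.4 m.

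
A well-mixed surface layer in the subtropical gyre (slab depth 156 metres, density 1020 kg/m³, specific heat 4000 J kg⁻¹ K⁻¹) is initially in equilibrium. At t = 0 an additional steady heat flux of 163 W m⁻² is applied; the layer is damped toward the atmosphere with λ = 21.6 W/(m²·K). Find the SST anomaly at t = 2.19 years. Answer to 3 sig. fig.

6.82 K

Areal heat capacity C = ρ c_p D = 1020 × 4000 × 156 = 6.36×10^8 J/(m²·K).
τ = C / λ = 6.36×10^8 / 21.6 = 2.95×10^7 s.
Equilibrium anomaly ΔT_eq = F / λ = 163 / 21.6 = 7.55 K.
t = 2.19 years = 6.91×10^7 s, so t/τ = 2.35.
ΔT(t) = ΔT_eq (1 − e^(−t/τ)) = 7.55 × (1 − e^−2.35) = 6.82 K.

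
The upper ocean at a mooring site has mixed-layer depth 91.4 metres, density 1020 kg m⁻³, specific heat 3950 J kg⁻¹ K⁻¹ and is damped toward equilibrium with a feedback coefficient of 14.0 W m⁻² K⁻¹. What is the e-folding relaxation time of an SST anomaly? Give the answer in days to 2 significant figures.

300 days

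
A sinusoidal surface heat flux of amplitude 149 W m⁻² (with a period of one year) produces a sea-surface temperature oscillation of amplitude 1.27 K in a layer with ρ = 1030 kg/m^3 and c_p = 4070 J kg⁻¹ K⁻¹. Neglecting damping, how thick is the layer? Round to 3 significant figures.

140 m

ω = 2π / 3.15×10^7 s = 1.99×10^-7 s⁻¹.
Required C = F₀ / (A ω) = 149 / (1.27 × 1.99×10^-7) = 5.89×10^8 J/(m²·K).
D = C / (ρ c_p) = 5.89×10^8 / (1030 × 4070) = 140 m.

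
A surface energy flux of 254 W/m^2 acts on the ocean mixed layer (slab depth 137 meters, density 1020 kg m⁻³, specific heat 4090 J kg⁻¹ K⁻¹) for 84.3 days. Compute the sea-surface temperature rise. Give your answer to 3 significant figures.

3.24 K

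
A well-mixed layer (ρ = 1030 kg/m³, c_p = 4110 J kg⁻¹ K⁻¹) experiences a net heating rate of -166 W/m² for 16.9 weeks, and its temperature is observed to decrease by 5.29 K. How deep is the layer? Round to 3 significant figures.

Heat input Q = F Δt = -166 × 1.02×10^7 s = -1.70×10^9 J/m².
Required areal heat capacity C = Q / ΔT = 3.21×10^8 J/(m²·K).
Depth D = C / (ρ c_p) = 3.21×10^8 / (1030 × 4110) = 75.8 m.

75.8 m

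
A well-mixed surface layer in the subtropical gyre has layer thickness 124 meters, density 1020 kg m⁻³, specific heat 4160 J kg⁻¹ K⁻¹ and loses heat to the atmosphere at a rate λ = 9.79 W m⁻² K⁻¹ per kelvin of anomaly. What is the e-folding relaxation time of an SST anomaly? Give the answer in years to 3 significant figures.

1.70 years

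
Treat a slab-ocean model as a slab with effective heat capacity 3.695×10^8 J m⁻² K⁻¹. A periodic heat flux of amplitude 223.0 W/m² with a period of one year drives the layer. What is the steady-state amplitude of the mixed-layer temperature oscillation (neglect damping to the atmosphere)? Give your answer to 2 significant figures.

3.0 K

Areal heat capacity C = 3.695×10^8 J m⁻² K⁻¹ (given).
Angular frequency ω = 2π / T = 2π / 3.15×10^7 s = 1.99×10^-7 s⁻¹.
Cω = 3.69×10^8 × 1.99×10^-7 = 73.6 W/(m²·K).
Amplitude A = F₀ / (Cω) = 223.0 / 73.6 = 3.03 K.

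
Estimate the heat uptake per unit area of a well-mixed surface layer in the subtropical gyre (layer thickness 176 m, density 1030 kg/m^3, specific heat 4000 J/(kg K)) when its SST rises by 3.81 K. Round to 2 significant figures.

2.8×10^9

Areal heat capacity C = ρ c_p D = 1030 × 4000 × 176 = 7.25×10^8 J m⁻² K⁻¹.
ΔQ = C ΔT = 7.25×10^8 × 3.81 = 2.76×10^9 J/m².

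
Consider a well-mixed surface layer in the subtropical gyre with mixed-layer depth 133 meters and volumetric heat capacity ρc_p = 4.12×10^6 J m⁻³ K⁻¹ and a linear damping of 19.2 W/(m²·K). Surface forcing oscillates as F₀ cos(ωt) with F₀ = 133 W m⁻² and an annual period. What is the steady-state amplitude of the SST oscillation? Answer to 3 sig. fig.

1.20 K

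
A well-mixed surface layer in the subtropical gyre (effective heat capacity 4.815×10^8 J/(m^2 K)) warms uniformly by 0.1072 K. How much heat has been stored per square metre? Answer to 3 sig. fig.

5.16×10^7

Areal heat capacity C = 4.815×10^8 J/(m^2 K) (given).
ΔQ = C ΔT = 4.81×10^8 × 0.1072 = 5.16×10^7 J/m².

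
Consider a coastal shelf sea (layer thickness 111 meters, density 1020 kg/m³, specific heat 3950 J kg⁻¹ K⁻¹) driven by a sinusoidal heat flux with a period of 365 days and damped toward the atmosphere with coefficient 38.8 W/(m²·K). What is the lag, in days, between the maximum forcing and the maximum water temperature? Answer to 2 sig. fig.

Areal heat capacity C = ρ c_p D = 1020 × 3950 × 111 = 4.47×10^8 J m⁻² K⁻¹.
ω = 2π / 3.15×10^7 s = 1.99×10^-7 s⁻¹.
Phase lag φ = arctan(Cω/λ) = arctan(89.1/38.8) = 1.16 rad.
Time lag = φ / ω = 1.16 / 1.99×10^-7 = 5.82×10^6 s = 67.4 days.

67 days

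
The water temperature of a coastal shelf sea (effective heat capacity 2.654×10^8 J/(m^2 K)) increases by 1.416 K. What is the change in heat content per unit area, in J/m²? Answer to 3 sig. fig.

3.76×10^8

Areal heat capacity C = 2.654×10^8 J/(m^2 K) (given).
ΔQ = C ΔT = 2.65×10^8 × 1.416 = 3.76×10^8 J/m².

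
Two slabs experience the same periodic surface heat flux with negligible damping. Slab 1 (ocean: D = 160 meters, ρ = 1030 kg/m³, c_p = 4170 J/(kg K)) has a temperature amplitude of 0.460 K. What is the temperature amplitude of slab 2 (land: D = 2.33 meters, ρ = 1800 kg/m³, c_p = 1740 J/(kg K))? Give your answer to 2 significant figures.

C_ocean = 6.87×10^8 J/(m²·K); C_land = 7.30×10^6 J/(m²·K).
A ∝ 1/C ⇒ A_land = A_ocean × C_ocean/C_land = 0.460 × 94.2 = 43.3 K.

43 K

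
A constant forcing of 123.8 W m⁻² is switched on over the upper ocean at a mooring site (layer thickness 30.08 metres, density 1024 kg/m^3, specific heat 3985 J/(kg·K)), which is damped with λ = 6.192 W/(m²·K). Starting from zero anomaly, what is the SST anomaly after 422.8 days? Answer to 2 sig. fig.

17 K

Areal heat capacity C = ρ c_p D = 1024 × 3985 × 30.08 = 1.23×10^8 J/(m^2 K).
τ = C / λ = 1.23×10^8 / 6.192 = 1.98×10^7 s.
Equilibrium anomaly ΔT_eq = F / λ = 123.8 / 6.192 = 20.0 K.
t = 422.8 days = 3.65×10^7 s, so t/τ = 1.84.
ΔT(t) = ΔT_eq (1 − e^(−t/τ)) = 20.0 × (1 − e^−1.84) = 16.8 K.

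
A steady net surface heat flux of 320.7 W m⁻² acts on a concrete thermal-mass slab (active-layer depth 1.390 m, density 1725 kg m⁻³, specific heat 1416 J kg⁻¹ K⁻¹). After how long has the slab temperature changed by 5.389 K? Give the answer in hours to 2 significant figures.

Areal heat capacity C = ρ c_p D = 1725 × 1416 × 1.390 = 3.40×10^6 J/(m²·K).
Time required: Δt = C ΔT / F = 3.40×10^6 × 5.389 / 320.7 = 57100 s.
In hours: 57100 s / (3600 s/hour) = 15.8 hours.

16 hours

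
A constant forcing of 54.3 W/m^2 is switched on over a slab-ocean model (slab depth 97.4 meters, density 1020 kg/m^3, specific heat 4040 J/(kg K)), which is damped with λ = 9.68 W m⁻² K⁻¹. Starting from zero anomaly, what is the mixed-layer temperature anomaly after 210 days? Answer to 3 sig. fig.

1.99 K

Areal heat capacity C = ρ c_p D = 1020 × 4040 × 97.4 = 4.01×10^8 J m⁻² K⁻¹.
τ = C / λ = 4.01×10^8 / 9.68 = 4.15×10^7 s.
Equilibrium anomaly ΔT_eq = F / λ = 54.3 / 9.68 = 5.61 K.
t = 210 days = 1.81×10^7 s, so t/τ = 0.438.
ΔT(t) = ΔT_eq (1 − e^(−t/τ)) = 5.61 × (1 − e^−0.438) = 1.99 K.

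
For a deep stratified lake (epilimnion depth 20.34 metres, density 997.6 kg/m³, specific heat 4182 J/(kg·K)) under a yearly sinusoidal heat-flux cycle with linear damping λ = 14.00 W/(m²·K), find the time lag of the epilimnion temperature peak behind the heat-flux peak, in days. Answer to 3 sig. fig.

51.1 days

Areal heat capacity C = ρ c_p D = 997.6 × 4182 × 20.34 = 8.49×10^7 J/(m^2 K).
ω = 2π / 3.15×10^7 s = 1.99×10^-7 s⁻¹.
Phase lag φ = arctan(Cω/λ) = arctan(16.9/14.00) = 0.879 rad.
Time lag = φ / ω = 0.879 / 1.99×10^-7 = 4.41×10^6 s = 51.1 days.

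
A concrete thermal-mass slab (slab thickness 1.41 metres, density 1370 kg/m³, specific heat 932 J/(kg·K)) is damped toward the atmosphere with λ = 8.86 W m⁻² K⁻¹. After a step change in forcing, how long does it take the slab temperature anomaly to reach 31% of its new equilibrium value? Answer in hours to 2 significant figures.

21 hours

Areal heat capacity C = ρ c_p D = 1370 × 932 × 1.41 = 1.80×10^6 J/(m^2 K).
τ = C / λ = 1.80×10^6 / 8.86 = 2.03×10^5 s.
Fraction reached: 1 − e^(−t/τ) = 0.31 ⇒ t = −τ ln(1 − 0.31) = τ × 0.371.
t = 75400 s = 20.9 hours.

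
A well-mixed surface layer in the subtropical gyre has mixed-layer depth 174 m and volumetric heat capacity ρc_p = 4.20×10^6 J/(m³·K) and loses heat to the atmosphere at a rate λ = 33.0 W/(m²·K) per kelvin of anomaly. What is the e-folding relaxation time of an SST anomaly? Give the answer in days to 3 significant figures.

Areal heat capacity C = ρc_p × D = 4.20×10^6 × 174 = 7.31×10^8 J/(m²·K).
Relaxation time τ = C / λ = 7.31×10^8 / 33.0 = 2.21×10^7 s.
In days: 2.21×10^7 s / (86400 s/day) = 256 days.

256 days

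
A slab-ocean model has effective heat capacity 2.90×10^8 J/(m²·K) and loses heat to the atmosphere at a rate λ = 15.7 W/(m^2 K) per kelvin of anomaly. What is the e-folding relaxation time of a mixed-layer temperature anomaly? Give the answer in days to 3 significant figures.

Areal heat capacity C = 2.90×10^8 J/(m²·K) (given).
Relaxation time τ = C / λ = 2.90×10^8 / 15.7 = 1.85×10^7 s.
In days: 1.85×10^7 s / (86400 s/day) = 214 days.

214 days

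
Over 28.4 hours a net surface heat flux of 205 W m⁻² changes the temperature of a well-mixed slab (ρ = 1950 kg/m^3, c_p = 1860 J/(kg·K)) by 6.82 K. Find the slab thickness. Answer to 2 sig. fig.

Heat input Q = F Δt = 205 × 1.02×10^5 s = 2.10×10^7 J/m².
Required areal heat capacity C = Q / ΔT = 3.07×10^6 J/(m²·K).
Depth D = C / (ρ c_p) = 3.07×10^6 / (1950 × 1860) = 0.847 m.

0.85 m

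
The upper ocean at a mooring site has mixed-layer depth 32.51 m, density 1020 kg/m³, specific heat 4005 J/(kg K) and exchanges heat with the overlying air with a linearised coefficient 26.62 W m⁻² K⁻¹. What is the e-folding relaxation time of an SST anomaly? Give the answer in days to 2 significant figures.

58 days

Areal heat capacity C = ρ c_p D = 1020 × 4005 × 32.51 = 1.33×10^8 J m⁻² K⁻¹.
Relaxation time τ = C / λ = 1.33×10^8 / 26.62 = 4.99×10^6 s.
In days: 4.99×10^6 s / (86400 s/day) = 57.7 days.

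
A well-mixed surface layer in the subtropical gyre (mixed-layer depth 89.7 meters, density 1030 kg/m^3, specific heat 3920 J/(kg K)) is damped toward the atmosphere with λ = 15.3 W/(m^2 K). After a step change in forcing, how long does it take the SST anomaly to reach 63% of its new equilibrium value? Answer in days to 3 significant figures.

272 days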